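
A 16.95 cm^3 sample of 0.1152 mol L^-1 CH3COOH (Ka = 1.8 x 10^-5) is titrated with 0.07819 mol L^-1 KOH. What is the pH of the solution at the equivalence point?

n(CH3COOH) = 0.1152 x 0.01695 = 0.001953 mol; V(KOH) at equivalence = 0.001953/0.07819 = 0.02497 L.
At equivalence all the acid is converted to CH3COO-; total volume = 0.01695 + 0.02497 = 0.04192 L, so [CH3COO-] = 0.001953/0.04192 = 0.04658 M.
Kb = Kw/Ka = 1.0e-14 / 1.8 x 10^-5 = 5.56e-10.
[OH^-] = sqrt(Kb x [CH3COO-]) = sqrt(5.56e-10 x 0.04658) = 5.09e-6 M.
pOH = 5.29, so pH = 14.00 - 5.29 = 8.71.

8.71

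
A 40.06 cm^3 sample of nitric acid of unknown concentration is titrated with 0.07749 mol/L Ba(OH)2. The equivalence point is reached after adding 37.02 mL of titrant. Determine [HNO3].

n(Ba(OH)2) delivered = 0.07749 x 0.03702 = 0.002869 mol.
The reaction is 2 HNO3 + 1 Ba(OH)2, so n(HNO3) = 0.002869 x 2/1 = 0.005737 mol.
[HNO3] = 0.005737 mol / 0.04006 L = 0.143 M.

0.143 M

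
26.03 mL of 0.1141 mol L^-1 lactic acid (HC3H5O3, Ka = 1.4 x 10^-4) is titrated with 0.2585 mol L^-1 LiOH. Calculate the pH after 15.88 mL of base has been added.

n(acid) = 0.1141 x 0.02603 = 0.002970 mol; n(LiOH) added = 0.2585 x 0.01588 = 0.004105 mol.
Base is in excess by 0.004105 - 0.002970 = 0.001135 mol in a total volume of 0.04191 L.
[OH^-] = 0.001135/0.04191 = 0.02708 M, so pOH = 1.57 and pH = 14.00 - 1.57 = 12.43.

12.43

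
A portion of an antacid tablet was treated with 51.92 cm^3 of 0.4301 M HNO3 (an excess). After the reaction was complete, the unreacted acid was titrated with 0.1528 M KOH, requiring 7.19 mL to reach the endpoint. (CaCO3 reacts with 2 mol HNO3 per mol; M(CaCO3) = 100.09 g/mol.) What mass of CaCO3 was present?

1.06 g

Total n(HNO3) added = 0.4301 x 0.05192 = 0.02233 mol.
n(KOH) used = 0.1528 x 0.007190 = 0.001099 mol, which equals the excess n(HNO3).
So n(HNO3) consumed by the sample = 0.02233 - 0.001099 = 0.02123 mol.
n(CaCO3) = 0.02123 / 2 = 0.01062 mol.
mass = 0.01062 mol x 100.09 g/mol = 1.06 g.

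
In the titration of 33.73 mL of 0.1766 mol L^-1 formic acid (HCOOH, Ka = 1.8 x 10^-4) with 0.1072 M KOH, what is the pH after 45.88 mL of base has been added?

4.42

Initial n(HCOOH) = 0.1766 x 0.03373 = 0.005957 mol.
n(KOH) added = 0.1072 x 0.04588 = 0.004918 mol, converting that many moles of HCOOH to HCOO-.
Remaining n(HCOOH) = 0.001038 mol; n(HCOO-) = 0.004918 mol.
By Henderson-Hasselbalch, pH = pKa + log([A^-]/[HA]) = 3.74 + log(0.004918/0.001038) = 3.74 + (+0.68) = 4.42.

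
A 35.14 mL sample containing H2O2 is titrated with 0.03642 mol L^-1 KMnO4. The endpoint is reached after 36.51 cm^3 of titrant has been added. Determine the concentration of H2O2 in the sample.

0.0946 M

n(KMnO4) = 0.03642 x 0.03651 = 0.001330 mol.
From the balanced equation, 2 mol KMnO4 reacts with 5 mol H2O2, so n(H2O2) = 0.001330 x 5/2 = 0.003324 mol.
[H2O2] = 0.003324 / 0.03514 L = 0.0946 M.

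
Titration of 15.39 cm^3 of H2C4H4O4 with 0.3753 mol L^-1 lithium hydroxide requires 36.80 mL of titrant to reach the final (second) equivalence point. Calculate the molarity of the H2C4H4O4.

n(LiOH) = 0.3753 x 0.03680 = 0.01381 mol.
At the final (second) equivalence point, 2 mol OH^- react per mol H2C4H4O4, so n(H2C4H4O4) = 0.01381 / 2 = 0.006906 mol.
[H2C4H4O4] = 0.006906 / 0.01539 L = 0.449 M.

0.449 M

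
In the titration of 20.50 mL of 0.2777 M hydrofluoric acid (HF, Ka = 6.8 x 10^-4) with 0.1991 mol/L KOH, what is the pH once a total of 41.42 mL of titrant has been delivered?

12.62

n(acid) = 0.2777 x 0.02050 = 0.005693 mol; n(KOH) added = 0.1991 x 0.04142 = 0.008247 mol.
Base is in excess by 0.008247 - 0.005693 = 0.002554 mol in a total volume of 0.06192 L.
[OH^-] = 0.002554/0.06192 = 0.04124 M, so pOH = 1.38 and pH = 14.00 - 1.38 = 12.62.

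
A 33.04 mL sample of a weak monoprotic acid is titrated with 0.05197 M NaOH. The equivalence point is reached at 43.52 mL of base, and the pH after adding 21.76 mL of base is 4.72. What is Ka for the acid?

1.9 x 10^-5

21.76 mL is half of the equivalence volume, so this is the half-equivalence point where [HA] = [A^-].
At half-equivalence pH = pKa, so pKa = 4.72.
Ka = 10^(-4.72) = 1.9 x 10^-5.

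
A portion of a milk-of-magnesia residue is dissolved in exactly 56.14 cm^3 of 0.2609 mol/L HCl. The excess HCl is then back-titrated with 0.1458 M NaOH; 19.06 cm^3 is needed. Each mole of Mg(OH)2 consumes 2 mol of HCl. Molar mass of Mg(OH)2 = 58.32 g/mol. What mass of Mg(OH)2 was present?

Total n(HCl) added = 0.2609 x 0.05614 = 0.01465 mol.
n(NaOH) used = 0.1458 x 0.01906 = 0.002779 mol, which equals the excess n(HCl).
So n(HCl) consumed by the sample = 0.01465 - 0.002779 = 0.01187 mol.
n(Mg(OH)2) = 0.01187 / 2 = 0.005934 mol.
mass = 0.005934 mol x 58.32 g/mol = 0.346 g.

0.346 g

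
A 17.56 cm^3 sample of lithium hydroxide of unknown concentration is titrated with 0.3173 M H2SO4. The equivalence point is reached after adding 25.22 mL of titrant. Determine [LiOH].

n(H2SO4) delivered = 0.3173 x 0.02522 = 0.008002 mol.
The reaction is 2 LiOH + 1 H2SO4, so n(LiOH) = 0.008002 x 2/1 = 0.01600 mol.
[LiOH] = 0.01600 mol / 0.01756 L = 0.911 M.

0.911 M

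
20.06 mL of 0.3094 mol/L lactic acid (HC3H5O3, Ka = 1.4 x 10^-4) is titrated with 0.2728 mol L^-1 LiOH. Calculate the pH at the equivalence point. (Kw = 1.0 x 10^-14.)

n(HC3H5O3) = 0.3094 x 0.02006 = 0.006207 mol; V(LiOH) at equivalence = 0.006207/0.2728 = 0.02275 L.
At equivalence all the acid is converted to C3H5O3-; total volume = 0.02006 + 0.02275 = 0.04281 L, so [C3H5O3-] = 0.006207/0.04281 = 0.1450 M.
Kb = Kw/Ka = 1.0e-14 / 1.4 x 10^-4 = 7.14e-11.
[OH^-] = sqrt(Kb x [C3H5O3-]) = sqrt(7.14e-11 x 0.1450) = 3.22e-6 M.
pOH = 5.49, so pH = 14.00 - 5.49 = 8.51.

8.51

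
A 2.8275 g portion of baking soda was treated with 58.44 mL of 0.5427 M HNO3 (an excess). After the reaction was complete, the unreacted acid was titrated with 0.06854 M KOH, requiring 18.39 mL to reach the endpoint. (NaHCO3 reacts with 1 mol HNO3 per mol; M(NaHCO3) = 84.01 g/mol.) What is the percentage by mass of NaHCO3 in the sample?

Total n(HNO3) added = 0.5427 x 0.05844 = 0.03172 mol.
n(KOH) used = 0.06854 x 0.01839 = 0.001260 mol, which equals the excess n(HNO3).
So n(HNO3) consumed by the sample = 0.03172 - 0.001260 = 0.03045 mol.
n(NaHCO3) = 0.03045 / 1 = 0.03045 mol.
mass NaHCO3 = 0.03045 x 84.01 = 2.559 g, so %NaHCO3 = 2.559/2.8275 x 100 = 90.5%.

90.5%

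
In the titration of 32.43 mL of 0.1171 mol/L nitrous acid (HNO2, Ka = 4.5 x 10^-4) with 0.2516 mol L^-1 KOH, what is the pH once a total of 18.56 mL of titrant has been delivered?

n(acid) = 0.1171 x 0.03243 = 0.003798 mol; n(KOH) added = 0.2516 x 0.01856 = 0.004670 mol.
Base is in excess by 0.004670 - 0.003798 = 0.0008721 mol in a total volume of 0.05099 L.
[OH^-] = 0.0008721/0.05099 = 0.01710 M, so pOH = 1.77 and pH = 14.00 - 1.77 = 12.23.

12.23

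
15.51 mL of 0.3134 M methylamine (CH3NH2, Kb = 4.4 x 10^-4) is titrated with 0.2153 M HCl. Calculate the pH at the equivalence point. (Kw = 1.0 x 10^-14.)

5.77

n(CH3NH2) = 0.3134 x 0.01551 = 0.004861 mol; V(HCl) at equivalence = 0.004861/0.2153 = 0.02258 L.
At equivalence the base is fully converted to CH3NH3+; total volume = 0.03809 L, so [CH3NH3+] = 0.004861/0.03809 = 0.1276 M.
Ka(CH3NH3+) = Kw/Kb = 1.0e-14 / 4.4 x 10^-4 = 2.27e-11.
[H^+] = sqrt(Ka x [CH3NH3+]) = sqrt(2.27e-11 x 0.1276) = 1.70e-6 M.
pH = -log(1.70e-6) = 5.77.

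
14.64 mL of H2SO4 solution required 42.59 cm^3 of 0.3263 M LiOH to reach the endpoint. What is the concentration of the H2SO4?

0.475 M

n(LiOH) delivered = 0.3263 x 0.04259 = 0.01390 mol.
The reaction is 1 H2SO4 + 2 LiOH, so n(H2SO4) = 0.01390 x 1/2 = 0.006949 mol.
[H2SO4] = 0.006949 mol / 0.01464 L = 0.475 M.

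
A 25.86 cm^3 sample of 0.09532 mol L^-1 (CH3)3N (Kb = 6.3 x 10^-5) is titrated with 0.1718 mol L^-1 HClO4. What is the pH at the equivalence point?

5.51

n((CH3)3N) = 0.09532 x 0.02586 = 0.002465 mol; V(HClO4) at equivalence = 0.002465/0.1718 = 0.01435 L.
At equivalence the base is fully converted to (CH3)3NH+; total volume = 0.04021 L, so [(CH3)3NH+] = 0.002465/0.04021 = 0.06131 M.
Ka((CH3)3NH+) = Kw/Kb = 1.0e-14 / 6.3 x 10^-5 = 1.59e-10.
[H^+] = sqrt(Ka x [(CH3)3NH+]) = sqrt(1.59e-10 x 0.06131) = 3.12e-6 M.
pH = -log(3.12e-6) = 5.51.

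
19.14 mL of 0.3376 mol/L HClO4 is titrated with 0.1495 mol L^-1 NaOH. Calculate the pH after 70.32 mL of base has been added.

12.66

n(acid) = 0.3376 x 0.01914 = 0.006462 mol; n(NaOH) added = 0.1495 x 0.07032 = 0.01051 mol.
Base is in excess by 0.01051 - 0.006462 = 0.004051 mol in a total volume of 0.08946 L.
[OH^-] = 0.004051/0.08946 = 0.04528 M, so pOH = 1.34 and pH = 14.00 - 1.34 = 12.66.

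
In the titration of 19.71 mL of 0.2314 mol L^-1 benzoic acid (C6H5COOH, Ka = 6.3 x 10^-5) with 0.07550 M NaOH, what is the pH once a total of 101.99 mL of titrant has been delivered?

n(acid) = 0.2314 x 0.01971 = 0.004561 mol; n(NaOH) added = 0.07550 x 0.1020 = 0.007700 mol.
Base is in excess by 0.007700 - 0.004561 = 0.003139 mol in a total volume of 0.1217 L.
[OH^-] = 0.003139/0.1217 = 0.02580 M, so pOH = 1.59 and pH = 14.00 - 1.59 = 12.41.

12.41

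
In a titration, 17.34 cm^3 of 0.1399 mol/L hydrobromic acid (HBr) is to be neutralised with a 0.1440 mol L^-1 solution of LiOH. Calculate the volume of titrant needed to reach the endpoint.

n(HBr) = 0.1399 mol/L x 0.01734 L = 0.002426 mol.
At equivalence n(LiOH) = n(HBr) = 0.002426 mol.
V(LiOH) = 0.002426 / 0.1440 = 0.01685 L = 16.8 mL.

16.8 mL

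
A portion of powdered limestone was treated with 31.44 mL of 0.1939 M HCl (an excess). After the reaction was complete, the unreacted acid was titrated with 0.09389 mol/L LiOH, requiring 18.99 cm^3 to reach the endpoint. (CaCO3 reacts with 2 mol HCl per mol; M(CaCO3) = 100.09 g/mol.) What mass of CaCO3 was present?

Total n(HCl) added = 0.1939 x 0.03144 = 0.006096 mol.
n(LiOH) used = 0.09389 x 0.01899 = 0.001783 mol, which equals the excess n(HCl).
So n(HCl) consumed by the sample = 0.006096 - 0.001783 = 0.004313 mol.
n(CaCO3) = 0.004313 / 2 = 0.002157 mol.
mass = 0.002157 mol x 100.09 g/mol = 0.216 g.

0.216 g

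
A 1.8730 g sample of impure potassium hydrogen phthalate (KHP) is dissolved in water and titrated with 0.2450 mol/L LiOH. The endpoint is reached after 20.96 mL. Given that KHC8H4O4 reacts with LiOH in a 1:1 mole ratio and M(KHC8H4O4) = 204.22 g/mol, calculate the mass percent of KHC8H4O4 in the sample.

56.0%

n(LiOH) = 0.2450 x 0.02096 = 0.005135 mol.
n(KHC8H4O4) = 0.005135 / 1 = 0.005135 mol.
mass of KHC8H4O4 = 0.005135 x 204.22 = 1.049 g.
% purity = 1.049 / 1.8730 x 100 = 56.0%.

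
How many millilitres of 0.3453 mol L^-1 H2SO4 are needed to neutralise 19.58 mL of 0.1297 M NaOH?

3.68 mL

n(NaOH) = 0.1297 mol/L x 0.01958 L = 0.002540 mol.
The neutralisation is 2 NaOH : 1 H2SO4, so n(H2SO4) = 0.002540 x 1/2 = 0.001270 mol.
V(H2SO4) = 0.001270 / 0.3453 = 0.003677 L = 3.68 mL.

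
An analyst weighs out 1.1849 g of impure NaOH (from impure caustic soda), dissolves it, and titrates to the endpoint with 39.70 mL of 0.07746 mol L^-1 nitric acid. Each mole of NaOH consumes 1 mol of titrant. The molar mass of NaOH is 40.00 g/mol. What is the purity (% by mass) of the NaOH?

10.4%

n(HNO3) = 0.07746 x 0.03970 = 0.003075 mol.
n(NaOH) = 0.003075 / 1 = 0.003075 mol.
mass of NaOH = 0.003075 x 40.00 = 0.1230 g.
% purity = 0.1230 / 1.1849 x 100 = 10.4%.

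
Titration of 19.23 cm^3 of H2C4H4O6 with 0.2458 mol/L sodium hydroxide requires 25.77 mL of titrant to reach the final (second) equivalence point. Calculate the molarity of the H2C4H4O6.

0.165 M

n(NaOH) = 0.2458 x 0.02577 = 0.006334 mol.
At the final (second) equivalence point, 2 mol OH^- react per mol H2C4H4O6, so n(H2C4H4O6) = 0.006334 / 2 = 0.003167 mol.
[H2C4H4O6] = 0.003167 / 0.01923 L = 0.165 M.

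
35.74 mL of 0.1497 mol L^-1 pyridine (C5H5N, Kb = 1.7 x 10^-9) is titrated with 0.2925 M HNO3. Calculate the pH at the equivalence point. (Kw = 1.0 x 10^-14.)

n(C5H5N) = 0.1497 x 0.03574 = 0.005350 mol; V(HNO3) at equivalence = 0.005350/0.2925 = 0.01829 L.
At equivalence the base is fully converted to C5H5NH+; total volume = 0.05403 L, so [C5H5NH+] = 0.005350/0.05403 = 0.09902 M.
Ka(C5H5NH+) = Kw/Kb = 1.0e-14 / 1.7 x 10^-9 = 5.88e-6.
[H^+] = sqrt(Ka x [C5H5NH+]) = sqrt(5.88e-6 x 0.09902) = 0.000763 M.
pH = -log(0.000763) = 3.12.

3.12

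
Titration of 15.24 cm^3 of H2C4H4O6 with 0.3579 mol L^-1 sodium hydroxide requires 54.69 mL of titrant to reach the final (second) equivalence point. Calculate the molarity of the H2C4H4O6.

0.642 M

n(NaOH) = 0.3579 x 0.05469 = 0.01957 mol.
At the final (second) equivalence point, 2 mol OH^- react per mol H2C4H4O6, so n(H2C4H4O6) = 0.01957 / 2 = 0.009787 mol.
[H2C4H4O6] = 0.009787 / 0.01524 L = 0.642 M.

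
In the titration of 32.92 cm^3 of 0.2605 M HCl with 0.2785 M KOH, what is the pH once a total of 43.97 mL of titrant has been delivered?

n(acid) = 0.2605 x 0.03292 = 0.008576 mol; n(KOH) added = 0.2785 x 0.04397 = 0.01225 mol.
Base is in excess by 0.01225 - 0.008576 = 0.003670 mol in a total volume of 0.07689 L.
[OH^-] = 0.003670/0.07689 = 0.04773 M, so pOH = 1.32 and pH = 14.00 - 1.32 = 12.68.

12.68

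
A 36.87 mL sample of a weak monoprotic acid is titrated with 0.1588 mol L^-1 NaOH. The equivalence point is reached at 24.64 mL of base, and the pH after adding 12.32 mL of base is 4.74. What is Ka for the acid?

1.8 x 10^-5

12.32 mL is half of the equivalence volume, so this is the half-equivalence point where [HA] = [A^-].
At half-equivalence pH = pKa, so pKa = 4.74.
Ka = 10^(-4.74) = 1.8 x 10^-5.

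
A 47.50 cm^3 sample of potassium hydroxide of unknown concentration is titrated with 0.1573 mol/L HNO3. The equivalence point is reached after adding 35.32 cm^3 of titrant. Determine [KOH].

0.117 M

n(HNO3) delivered = 0.1573 x 0.03532 = 0.005556 mol.
For a 1:1 reaction, n(KOH) = 0.005556 mol.
[KOH] = 0.005556 mol / 0.04750 L = 0.117 M.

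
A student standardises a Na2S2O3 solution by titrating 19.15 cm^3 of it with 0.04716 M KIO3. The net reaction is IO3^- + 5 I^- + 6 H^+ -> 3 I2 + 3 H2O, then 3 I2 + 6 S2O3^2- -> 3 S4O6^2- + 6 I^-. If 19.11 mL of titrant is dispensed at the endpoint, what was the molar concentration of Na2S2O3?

0.282 M

n(KIO3) = 0.04716 x 0.01911 = 0.0009012 mol.
From the balanced equation, 1 mol KIO3 reacts with 6 mol Na2S2O3, so n(Na2S2O3) = 0.0009012 x 6/1 = 0.005407 mol.
[Na2S2O3] = 0.005407 / 0.01915 L = 0.282 M.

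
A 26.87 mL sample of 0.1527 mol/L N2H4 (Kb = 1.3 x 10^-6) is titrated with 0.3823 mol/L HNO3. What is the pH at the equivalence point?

4.54

n(N2H4) = 0.1527 x 0.02687 = 0.004103 mol; V(HNO3) at equivalence = 0.004103/0.3823 = 0.01073 L.
At equivalence the base is fully converted to N2H5+; total volume = 0.03760 L, so [N2H5+] = 0.004103/0.03760 = 0.1091 M.
Ka(N2H5+) = Kw/Kb = 1.0e-14 / 1.3 x 10^-6 = 7.69e-9.
[H^+] = sqrt(Ka x [N2H5+]) = sqrt(7.69e-9 x 0.1091) = 2.90e-5 M.
pH = -log(2.90e-5) = 4.54.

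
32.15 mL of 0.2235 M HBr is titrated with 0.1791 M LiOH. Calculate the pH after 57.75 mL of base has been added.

n(acid) = 0.2235 x 0.03215 = 0.007186 mol; n(LiOH) added = 0.1791 x 0.05775 = 0.01034 mol.
Base is in excess by 0.01034 - 0.007186 = 0.003158 mol in a total volume of 0.08990 L.
[OH^-] = 0.003158/0.08990 = 0.03512 M, so pOH = 1.45 and pH = 14.00 - 1.45 = 12.55.

12.55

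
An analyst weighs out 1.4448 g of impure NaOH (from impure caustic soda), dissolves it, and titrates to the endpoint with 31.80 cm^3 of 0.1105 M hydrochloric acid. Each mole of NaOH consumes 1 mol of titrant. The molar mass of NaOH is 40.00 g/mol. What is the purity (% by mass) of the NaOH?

n(HCl) = 0.1105 x 0.03180 = 0.003514 mol.
n(NaOH) = 0.003514 / 1 = 0.003514 mol.
mass of NaOH = 0.003514 x 40.00 = 0.1406 g.
% purity = 0.1406 / 1.4448 x 100 = 9.73%.

9.73%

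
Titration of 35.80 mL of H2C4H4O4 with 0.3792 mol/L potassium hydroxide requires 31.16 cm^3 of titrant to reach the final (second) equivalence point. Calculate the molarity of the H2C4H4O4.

n(KOH) = 0.3792 x 0.03116 = 0.01182 mol.
At the final (second) equivalence point, 2 mol OH^- react per mol H2C4H4O4, so n(H2C4H4O4) = 0.01182 / 2 = 0.005908 mol.
[H2C4H4O4] = 0.005908 / 0.03580 L = 0.165 M.

0.165 M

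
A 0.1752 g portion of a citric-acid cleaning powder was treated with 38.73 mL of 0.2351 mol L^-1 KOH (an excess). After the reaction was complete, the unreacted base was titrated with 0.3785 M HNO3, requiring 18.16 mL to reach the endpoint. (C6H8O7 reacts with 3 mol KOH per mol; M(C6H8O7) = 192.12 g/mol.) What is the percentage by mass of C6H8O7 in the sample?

Total n(KOH) added = 0.2351 x 0.03873 = 0.009105 mol.
n(HNO3) used = 0.3785 x 0.01816 = 0.006874 mol, which equals the excess n(KOH).
So n(KOH) consumed by the sample = 0.009105 - 0.006874 = 0.002232 mol.
n(C6H8O7) = 0.002232 / 3 = 0.0007440 mol.
mass C6H8O7 = 0.0007440 x 192.12 = 0.1429 g, so %C6H8O7 = 0.1429/0.1752 x 100 = 81.6%.

81.6%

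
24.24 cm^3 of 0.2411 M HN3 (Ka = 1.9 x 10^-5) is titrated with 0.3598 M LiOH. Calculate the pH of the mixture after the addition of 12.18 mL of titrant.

5.20

Initial n(HN3) = 0.2411 x 0.02424 = 0.005844 mol.
n(LiOH) added = 0.3598 x 0.01218 = 0.004382 mol, converting that many moles of HN3 to N3-.
Remaining n(HN3) = 0.001462 mol; n(N3-) = 0.004382 mol.
By Henderson-Hasselbalch, pH = pKa + log([A^-]/[HA]) = 4.72 + log(0.004382/0.001462) = 4.72 + (+0.48) = 5.20.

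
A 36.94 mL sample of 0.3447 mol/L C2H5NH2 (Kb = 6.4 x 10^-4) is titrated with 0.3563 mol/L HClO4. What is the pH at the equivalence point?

n(C2H5NH2) = 0.3447 x 0.03694 = 0.01273 mol; V(HClO4) at equivalence = 0.01273/0.3563 = 0.03574 L.
At equivalence the base is fully converted to C2H5NH3+; total volume = 0.07268 L, so [C2H5NH3+] = 0.01273/0.07268 = 0.1752 M.
Ka(C2H5NH3+) = Kw/Kb = 1.0e-14 / 6.4 x 10^-4 = 1.56e-11.
[H^+] = sqrt(Ka x [C2H5NH3+]) = sqrt(1.56e-11 x 0.1752) = 1.65e-6 M.
pH = -log(1.65e-6) = 5.78.

5.78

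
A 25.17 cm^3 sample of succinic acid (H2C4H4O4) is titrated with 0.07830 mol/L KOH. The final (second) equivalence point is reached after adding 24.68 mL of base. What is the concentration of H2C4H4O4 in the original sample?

0.0384 M

n(KOH) = 0.07830 x 0.02468 = 0.001932 mol.
At the final (second) equivalence point, 2 mol OH^- react per mol H2C4H4O4, so n(H2C4H4O4) = 0.001932 / 2 = 0.0009662 mol.
[H2C4H4O4] = 0.0009662 / 0.02517 L = 0.0384 M.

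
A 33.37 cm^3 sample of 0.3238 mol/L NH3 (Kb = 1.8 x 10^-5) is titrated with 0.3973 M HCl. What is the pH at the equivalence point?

n(NH3) = 0.3238 x 0.03337 = 0.01081 mol; V(HCl) at equivalence = 0.01081/0.3973 = 0.02720 L.
At equivalence the base is fully converted to NH4+; total volume = 0.06057 L, so [NH4+] = 0.01081/0.06057 = 0.1784 M.
Ka(NH4+) = Kw/Kb = 1.0e-14 / 1.8 x 10^-5 = 5.56e-10.
[H^+] = sqrt(Ka x [NH4+]) = sqrt(5.56e-10 x 0.1784) = 9.96e-6 M.
pH = -log(9.96e-6) = 5.00.

5.00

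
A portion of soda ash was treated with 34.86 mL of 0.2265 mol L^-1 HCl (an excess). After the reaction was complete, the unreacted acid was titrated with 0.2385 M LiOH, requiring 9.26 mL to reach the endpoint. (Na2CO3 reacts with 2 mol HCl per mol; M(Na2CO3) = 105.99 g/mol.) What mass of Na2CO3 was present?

0.301 g

Total n(HCl) added = 0.2265 x 0.03486 = 0.007896 mol.
n(LiOH) used = 0.2385 x 0.009260 = 0.002209 mol, which equals the excess n(HCl).
So n(HCl) consumed by the sample = 0.007896 - 0.002209 = 0.005687 mol.
n(Na2CO3) = 0.005687 / 2 = 0.002844 mol.
mass = 0.002844 mol x 105.99 g/mol = 0.301 g.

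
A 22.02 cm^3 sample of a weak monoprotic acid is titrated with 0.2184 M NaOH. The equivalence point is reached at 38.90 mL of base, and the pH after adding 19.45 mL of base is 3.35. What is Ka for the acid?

4.5 x 10^-4

19.45 mL is half of the equivalence volume, so this is the half-equivalence point where [HA] = [A^-].
At half-equivalence pH = pKa, so pKa = 3.35.
Ka = 10^(-3.35) = 4.5 x 10^-4.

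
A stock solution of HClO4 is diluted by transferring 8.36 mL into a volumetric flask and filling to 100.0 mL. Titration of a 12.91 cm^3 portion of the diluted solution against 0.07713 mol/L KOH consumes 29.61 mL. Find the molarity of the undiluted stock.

n(KOH) = 0.07713 x 0.02961 = 0.002284 mol.
n(HClO4) in the aliquot = 0.002284 mol.
[diluted HClO4] = 0.002284 / 0.01291 = 0.1769 M.
Dilution factor = 100.0/8.360 = 11.96, so [stock] = 0.1769 x 11.96 = 2.12 M.

2.12 M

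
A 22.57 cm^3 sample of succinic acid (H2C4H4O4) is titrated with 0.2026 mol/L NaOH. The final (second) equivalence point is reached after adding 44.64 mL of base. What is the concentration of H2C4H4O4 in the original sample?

n(NaOH) = 0.2026 x 0.04464 = 0.009044 mol.
At the final (second) equivalence point, 2 mol OH^- react per mol H2C4H4O4, so n(H2C4H4O4) = 0.009044 / 2 = 0.004522 mol.
[H2C4H4O4] = 0.004522 / 0.02257 L = 0.200 M.

0.200 M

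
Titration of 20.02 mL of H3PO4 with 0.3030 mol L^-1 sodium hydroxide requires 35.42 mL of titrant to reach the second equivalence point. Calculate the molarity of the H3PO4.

n(NaOH) = 0.3030 x 0.03542 = 0.01073 mol.
At the second equivalence point, 2 mol OH^- react per mol H3PO4, so n(H3PO4) = 0.01073 / 2 = 0.005366 mol.
[H3PO4] = 0.005366 / 0.02002 L = 0.268 M.

0.268 M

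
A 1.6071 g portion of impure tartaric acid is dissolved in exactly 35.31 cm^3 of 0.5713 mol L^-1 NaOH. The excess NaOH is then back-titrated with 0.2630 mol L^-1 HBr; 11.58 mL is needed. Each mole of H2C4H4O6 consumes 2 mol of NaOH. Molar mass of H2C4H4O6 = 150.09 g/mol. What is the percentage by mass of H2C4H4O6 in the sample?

80.0%

Total n(NaOH) added = 0.5713 x 0.03531 = 0.02017 mol.
n(HBr) used = 0.2630 x 0.01158 = 0.003046 mol, which equals the excess n(NaOH).
So n(NaOH) consumed by the sample = 0.02017 - 0.003046 = 0.01713 mol.
n(H2C4H4O6) = 0.01713 / 2 = 0.008564 mol.
mass H2C4H4O6 = 0.008564 x 150.09 = 1.285 g, so %H2C4H4O6 = 1.285/1.6071 x 100 = 80.0%.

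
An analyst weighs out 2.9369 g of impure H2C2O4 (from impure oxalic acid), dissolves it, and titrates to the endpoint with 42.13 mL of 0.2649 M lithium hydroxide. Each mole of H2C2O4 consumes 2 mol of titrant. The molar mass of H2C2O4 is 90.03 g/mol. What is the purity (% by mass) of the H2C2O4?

n(LiOH) = 0.2649 x 0.04213 = 0.01116 mol.
n(H2C2O4) = 0.01116 / 2 = 0.005580 mol.
mass of H2C2O4 = 0.005580 x 90.03 = 0.5024 g.
% purity = 0.5024 / 2.9369 x 100 = 17.1%.

17.1%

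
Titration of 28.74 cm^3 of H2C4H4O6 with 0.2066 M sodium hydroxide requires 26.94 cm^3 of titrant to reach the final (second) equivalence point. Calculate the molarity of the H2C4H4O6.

0.0968 M

n(NaOH) = 0.2066 x 0.02694 = 0.005566 mol.
At the final (second) equivalence point, 2 mol OH^- react per mol H2C4H4O6, so n(H2C4H4O6) = 0.005566 / 2 = 0.002783 mol.
[H2C4H4O6] = 0.002783 / 0.02874 L = 0.0968 M.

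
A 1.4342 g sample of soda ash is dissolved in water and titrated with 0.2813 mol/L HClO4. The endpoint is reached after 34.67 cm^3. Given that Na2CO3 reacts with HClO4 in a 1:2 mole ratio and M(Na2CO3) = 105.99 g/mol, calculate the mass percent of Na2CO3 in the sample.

36.0%

n(HClO4) = 0.2813 x 0.03467 = 0.009753 mol.
n(Na2CO3) = 0.009753 / 2 = 0.004876 mol.
mass of Na2CO3 = 0.004876 x 105.99 = 0.5168 g.
% purity = 0.5168 / 1.4342 x 100 = 36.0%.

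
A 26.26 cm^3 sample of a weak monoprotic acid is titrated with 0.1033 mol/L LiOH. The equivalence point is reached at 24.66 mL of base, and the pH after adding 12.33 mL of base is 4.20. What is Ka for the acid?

12.33 mL is half of the equivalence volume, so this is the half-equivalence point where [HA] = [A^-].
At half-equivalence pH = pKa, so pKa = 4.20.
Ka = 10^(-4.20) = 6.3 x 10^-5.

6.3 x 10^-5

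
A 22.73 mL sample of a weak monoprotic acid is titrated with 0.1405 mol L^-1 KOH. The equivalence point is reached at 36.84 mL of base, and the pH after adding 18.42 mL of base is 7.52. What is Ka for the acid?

18.42 mL is half of the equivalence volume, so this is the half-equivalence point where [HA] = [A^-].
At half-equivalence pH = pKa, so pKa = 7.52.
Ka = 10^(-7.52) = 3.0 x 10^-8.

3.0 x 10^-8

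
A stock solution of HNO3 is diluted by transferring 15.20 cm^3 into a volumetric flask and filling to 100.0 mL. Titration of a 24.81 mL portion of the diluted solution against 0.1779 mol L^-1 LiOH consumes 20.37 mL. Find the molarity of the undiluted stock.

n(LiOH) = 0.1779 x 0.02037 = 0.003624 mol.
n(HNO3) in the aliquot = 0.003624 mol.
[diluted HNO3] = 0.003624 / 0.02481 = 0.1461 M.
Dilution factor = 100.0/15.20 = 6.579, so [stock] = 0.1461 x 6.579 = 0.961 M.

0.961 M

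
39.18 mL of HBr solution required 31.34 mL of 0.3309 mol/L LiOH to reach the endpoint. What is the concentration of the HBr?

0.265 M

n(LiOH) delivered = 0.3309 x 0.03134 = 0.01037 mol.
For a 1:1 reaction, n(HBr) = 0.01037 mol.
[HBr] = 0.01037 mol / 0.03918 L = 0.265 M.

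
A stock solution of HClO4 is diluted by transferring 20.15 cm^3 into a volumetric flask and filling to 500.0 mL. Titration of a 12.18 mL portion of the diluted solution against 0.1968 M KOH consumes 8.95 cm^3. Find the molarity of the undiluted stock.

3.59 M

n(KOH) = 0.1968 x 0.008950 = 0.001761 mol.
n(HClO4) in the aliquot = 0.001761 mol.
[diluted HClO4] = 0.001761 / 0.01218 = 0.1446 M.
Dilution factor = 500.0/20.15 = 24.81, so [stock] = 0.1446 x 24.81 = 3.59 M.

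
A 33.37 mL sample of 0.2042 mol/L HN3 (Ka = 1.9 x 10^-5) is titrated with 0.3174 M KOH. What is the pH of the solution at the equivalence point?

8.91

n(HN3) = 0.2042 x 0.03337 = 0.006814 mol; V(KOH) at equivalence = 0.006814/0.3174 = 0.02147 L.
At equivalence all the acid is converted to N3-; total volume = 0.03337 + 0.02147 = 0.05484 L, so [N3-] = 0.006814/0.05484 = 0.1243 M.
Kb = Kw/Ka = 1.0e-14 / 1.9 x 10^-5 = 5.26e-10.
[OH^-] = sqrt(Kb x [N3-]) = sqrt(5.26e-10 x 0.1243) = 8.09e-6 M.
pOH = 5.09, so pH = 14.00 - 5.09 = 8.91.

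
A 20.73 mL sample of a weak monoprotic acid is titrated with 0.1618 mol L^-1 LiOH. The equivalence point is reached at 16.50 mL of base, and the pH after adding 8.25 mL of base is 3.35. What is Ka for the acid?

4.5 x 10^-4

8.25 mL is half of the equivalence volume, so this is the half-equivalence point where [HA] = [A^-].
At half-equivalence pH = pKa, so pKa = 3.35.
Ka = 10^(-3.35) = 4.5 x 10^-4.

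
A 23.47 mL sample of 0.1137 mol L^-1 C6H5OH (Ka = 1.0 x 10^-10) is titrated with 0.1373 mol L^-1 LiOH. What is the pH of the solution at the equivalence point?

n(C6H5OH) = 0.1137 x 0.02347 = 0.002669 mol; V(LiOH) at equivalence = 0.002669/0.1373 = 0.01944 L.
At equivalence all the acid is converted to C6H5O-; total volume = 0.02347 + 0.01944 = 0.04291 L, so [C6H5O-] = 0.002669/0.04291 = 0.06220 M.
Kb = Kw/Ka = 1.0e-14 / 1.0 x 10^-10 = 0.000100.
[OH^-] = sqrt(Kb x [C6H5O-]) = sqrt(0.000100 x 0.06220) = 0.00249 M.
pOH = 2.60, so pH = 14.00 - 2.60 = 11.40.

11.40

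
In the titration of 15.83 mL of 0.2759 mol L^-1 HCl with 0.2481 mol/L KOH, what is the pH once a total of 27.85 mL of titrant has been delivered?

n(acid) = 0.2759 x 0.01583 = 0.004367 mol; n(KOH) added = 0.2481 x 0.02785 = 0.006910 mol.
Base is in excess by 0.006910 - 0.004367 = 0.002542 mol in a total volume of 0.04368 L.
[OH^-] = 0.002542/0.04368 = 0.05820 M, so pOH = 1.24 and pH = 14.00 - 1.24 = 12.76.

12.76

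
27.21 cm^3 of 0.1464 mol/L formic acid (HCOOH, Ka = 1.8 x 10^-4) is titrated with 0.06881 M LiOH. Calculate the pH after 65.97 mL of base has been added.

n(acid) = 0.1464 x 0.02721 = 0.003984 mol; n(LiOH) added = 0.06881 x 0.06597 = 0.004539 mol.
Base is in excess by 0.004539 - 0.003984 = 0.0005559 mol in a total volume of 0.09318 L.
[OH^-] = 0.0005559/0.09318 = 0.005965 M, so pOH = 2.22 and pH = 14.00 - 2.22 = 11.78.

11.78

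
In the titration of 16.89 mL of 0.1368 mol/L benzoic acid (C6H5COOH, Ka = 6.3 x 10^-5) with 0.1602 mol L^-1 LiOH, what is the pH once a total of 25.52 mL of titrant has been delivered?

12.62

n(acid) = 0.1368 x 0.01689 = 0.002311 mol; n(LiOH) added = 0.1602 x 0.02552 = 0.004088 mol.
Base is in excess by 0.004088 - 0.002311 = 0.001778 mol in a total volume of 0.04241 L.
[OH^-] = 0.001778/0.04241 = 0.04192 M, so pOH = 1.38 and pH = 14.00 - 1.38 = 12.62.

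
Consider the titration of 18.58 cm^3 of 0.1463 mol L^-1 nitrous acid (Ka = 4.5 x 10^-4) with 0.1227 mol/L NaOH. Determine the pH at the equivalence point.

n(HNO2) = 0.1463 x 0.01858 = 0.002718 mol; V(NaOH) at equivalence = 0.002718/0.1227 = 0.02215 L.
At equivalence all the acid is converted to NO2-; total volume = 0.01858 + 0.02215 = 0.04073 L, so [NO2-] = 0.002718/0.04073 = 0.06673 M.
Kb = Kw/Ka = 1.0e-14 / 4.5 x 10^-4 = 2.22e-11.
[OH^-] = sqrt(Kb x [NO2-]) = sqrt(2.22e-11 x 0.06673) = 1.22e-6 M.
pOH = 5.91, so pH = 14.00 - 5.91 = 8.09.

8.09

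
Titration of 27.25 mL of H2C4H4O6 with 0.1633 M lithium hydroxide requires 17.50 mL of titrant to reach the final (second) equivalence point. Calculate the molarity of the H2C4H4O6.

0.0524 M

n(LiOH) = 0.1633 x 0.01750 = 0.002858 mol.
At the final (second) equivalence point, 2 mol OH^- react per mol H2C4H4O6, so n(H2C4H4O6) = 0.002858 / 2 = 0.001429 mol.
[H2C4H4O6] = 0.001429 / 0.02725 L = 0.0524 M.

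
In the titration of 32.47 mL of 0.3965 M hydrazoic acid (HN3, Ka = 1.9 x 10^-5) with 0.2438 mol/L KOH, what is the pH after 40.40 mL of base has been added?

Initial n(HN3) = 0.3965 x 0.03247 = 0.01287 mol.
n(KOH) added = 0.2438 x 0.04040 = 0.009850 mol, converting that many moles of HN3 to N3-.
Remaining n(HN3) = 0.003025 mol; n(N3-) = 0.009850 mol.
By Henderson-Hasselbalch, pH = pKa + log([A^-]/[HA]) = 4.72 + log(0.009850/0.003025) = 4.72 + (+0.51) = 5.23.

5.23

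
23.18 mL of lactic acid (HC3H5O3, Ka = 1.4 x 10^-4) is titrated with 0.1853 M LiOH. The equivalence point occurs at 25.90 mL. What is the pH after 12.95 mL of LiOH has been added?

3.85

12.95 mL is exactly half the equivalence volume (25.90/2), i.e. the half-equivalence point.
There, n(HA) = n(A^-), so pH = pKa = -log(1.4 x 10^-4) = 3.85.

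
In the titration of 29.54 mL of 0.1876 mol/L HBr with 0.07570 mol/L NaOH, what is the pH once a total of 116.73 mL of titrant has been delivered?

12.35

n(acid) = 0.1876 x 0.02954 = 0.005542 mol; n(NaOH) added = 0.07570 x 0.1167 = 0.008836 mol.
Base is in excess by 0.008836 - 0.005542 = 0.003295 mol in a total volume of 0.1463 L.
[OH^-] = 0.003295/0.1463 = 0.02253 M, so pOH = 1.65 and pH = 14.00 - 1.65 = 12.35.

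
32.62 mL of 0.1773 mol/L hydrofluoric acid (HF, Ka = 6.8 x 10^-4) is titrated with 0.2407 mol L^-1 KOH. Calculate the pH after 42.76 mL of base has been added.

n(acid) = 0.1773 x 0.03262 = 0.005784 mol; n(KOH) added = 0.2407 x 0.04276 = 0.01029 mol.
Base is in excess by 0.01029 - 0.005784 = 0.004509 mol in a total volume of 0.07538 L.
[OH^-] = 0.004509/0.07538 = 0.05981 M, so pOH = 1.22 and pH = 14.00 - 1.22 = 12.78.

12.78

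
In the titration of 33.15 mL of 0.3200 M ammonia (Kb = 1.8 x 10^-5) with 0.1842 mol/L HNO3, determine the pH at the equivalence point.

n(NH3) = 0.3200 x 0.03315 = 0.01061 mol; V(HNO3) at equivalence = 0.01061/0.1842 = 0.05759 L.
At equivalence the base is fully converted to NH4+; total volume = 0.09074 L, so [NH4+] = 0.01061/0.09074 = 0.1169 M.
Ka(NH4+) = Kw/Kb = 1.0e-14 / 1.8 x 10^-5 = 5.56e-10.
[H^+] = sqrt(Ka x [NH4+]) = sqrt(5.56e-10 x 0.1169) = 8.06e-6 M.
pH = -log(8.06e-6) = 5.09.

5.09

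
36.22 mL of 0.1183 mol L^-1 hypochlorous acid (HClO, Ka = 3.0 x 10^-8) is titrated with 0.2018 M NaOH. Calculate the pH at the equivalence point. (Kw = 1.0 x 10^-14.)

10.20

n(HClO) = 0.1183 x 0.03622 = 0.004285 mol; V(NaOH) at equivalence = 0.004285/0.2018 = 0.02123 L.
At equivalence all the acid is converted to ClO-; total volume = 0.03622 + 0.02123 = 0.05745 L, so [ClO-] = 0.004285/0.05745 = 0.07458 M.
Kb = Kw/Ka = 1.0e-14 / 3.0 x 10^-8 = 3.33e-7.
[OH^-] = sqrt(Kb x [ClO-]) = sqrt(3.33e-7 x 0.07458) = 0.000158 M.
pOH = 3.80, so pH = 14.00 - 3.80 = 10.20.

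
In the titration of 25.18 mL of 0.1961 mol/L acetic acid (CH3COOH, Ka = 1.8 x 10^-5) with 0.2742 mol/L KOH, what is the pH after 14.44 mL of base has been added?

Initial n(CH3COOH) = 0.1961 x 0.02518 = 0.004938 mol.
n(KOH) added = 0.2742 x 0.01444 = 0.003959 mol, converting that many moles of CH3COOH to CH3COO-.
Remaining n(CH3COOH) = 0.0009784 mol; n(CH3COO-) = 0.003959 mol.
By Henderson-Hasselbalch, pH = pKa + log([A^-]/[HA]) = 4.74 + log(0.003959/0.0009784) = 4.74 + (+0.61) = 5.35.

5.35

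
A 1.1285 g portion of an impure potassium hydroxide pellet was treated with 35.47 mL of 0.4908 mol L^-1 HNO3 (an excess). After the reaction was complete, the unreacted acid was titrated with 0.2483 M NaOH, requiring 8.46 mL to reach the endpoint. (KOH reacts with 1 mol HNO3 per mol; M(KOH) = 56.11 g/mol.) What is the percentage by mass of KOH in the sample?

Total n(HNO3) added = 0.4908 x 0.03547 = 0.01741 mol.
n(NaOH) used = 0.2483 x 0.008460 = 0.002101 mol, which equals the excess n(HNO3).
So n(HNO3) consumed by the sample = 0.01741 - 0.002101 = 0.01531 mol.
n(KOH) = 0.01531 / 1 = 0.01531 mol.
mass KOH = 0.01531 x 56.11 = 0.8589 g, so %KOH = 0.8589/1.1285 x 100 = 76.1%.

76.1%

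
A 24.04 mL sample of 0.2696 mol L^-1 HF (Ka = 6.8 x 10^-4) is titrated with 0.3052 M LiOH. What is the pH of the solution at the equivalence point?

8.16

n(HF) = 0.2696 x 0.02404 = 0.006481 mol; V(LiOH) at equivalence = 0.006481/0.3052 = 0.02124 L.
At equivalence all the acid is converted to F-; total volume = 0.02404 + 0.02124 = 0.04528 L, so [F-] = 0.006481/0.04528 = 0.1431 M.
Kb = Kw/Ka = 1.0e-14 / 6.8 x 10^-4 = 1.47e-11.
[OH^-] = sqrt(Kb x [F-]) = sqrt(1.47e-11 x 0.1431) = 1.45e-6 M.
pOH = 5.84, so pH = 14.00 - 5.84 = 8.16.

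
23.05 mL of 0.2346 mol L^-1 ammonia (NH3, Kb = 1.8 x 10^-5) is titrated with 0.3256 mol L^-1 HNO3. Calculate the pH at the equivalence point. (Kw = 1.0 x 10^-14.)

n(NH3) = 0.2346 x 0.02305 = 0.005408 mol; V(HNO3) at equivalence = 0.005408/0.3256 = 0.01661 L.
At equivalence the base is fully converted to NH4+; total volume = 0.03966 L, so [NH4+] = 0.005408/0.03966 = 0.1364 M.
Ka(NH4+) = Kw/Kb = 1.0e-14 / 1.8 x 10^-5 = 5.56e-10.
[H^+] = sqrt(Ka x [NH4+]) = sqrt(5.56e-10 x 0.1364) = 8.70e-6 M.
pH = -log(8.70e-6) = 5.06.

5.06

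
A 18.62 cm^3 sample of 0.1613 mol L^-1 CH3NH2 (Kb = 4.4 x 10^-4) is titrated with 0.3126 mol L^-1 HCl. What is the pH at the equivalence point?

n(CH3NH2) = 0.1613 x 0.01862 = 0.003003 mol; V(HCl) at equivalence = 0.003003/0.3126 = 0.009608 L.
At equivalence the base is fully converted to CH3NH3+; total volume = 0.02823 L, so [CH3NH3+] = 0.003003/0.02823 = 0.1064 M.
Ka(CH3NH3+) = Kw/Kb = 1.0e-14 / 4.4 x 10^-4 = 2.27e-11.
[H^+] = sqrt(Ka x [CH3NH3+]) = sqrt(2.27e-11 x 0.1064) = 1.56e-6 M.
pH = -log(1.56e-6) = 5.81.

5.81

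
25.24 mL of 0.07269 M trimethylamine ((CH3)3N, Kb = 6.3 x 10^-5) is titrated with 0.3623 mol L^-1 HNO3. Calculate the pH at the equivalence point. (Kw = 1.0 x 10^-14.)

n((CH3)3N) = 0.07269 x 0.02524 = 0.001835 mol; V(HNO3) at equivalence = 0.001835/0.3623 = 0.005064 L.
At equivalence the base is fully converted to (CH3)3NH+; total volume = 0.03030 L, so [(CH3)3NH+] = 0.001835/0.03030 = 0.06054 M.
Ka((CH3)3NH+) = Kw/Kb = 1.0e-14 / 6.3 x 10^-5 = 1.59e-10.
[H^+] = sqrt(Ka x [(CH3)3NH+]) = sqrt(1.59e-10 x 0.06054) = 3.10e-6 M.
pH = -log(3.10e-6) = 5.51.

5.51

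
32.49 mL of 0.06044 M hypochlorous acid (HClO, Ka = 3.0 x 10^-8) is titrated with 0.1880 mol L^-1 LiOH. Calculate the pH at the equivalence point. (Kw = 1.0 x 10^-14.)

10.09

n(HClO) = 0.06044 x 0.03249 = 0.001964 mol; V(LiOH) at equivalence = 0.001964/0.1880 = 0.01045 L.
At equivalence all the acid is converted to ClO-; total volume = 0.03249 + 0.01045 = 0.04294 L, so [ClO-] = 0.001964/0.04294 = 0.04574 M.
Kb = Kw/Ka = 1.0e-14 / 3.0 x 10^-8 = 3.33e-7.
[OH^-] = sqrt(Kb x [ClO-]) = sqrt(3.33e-7 x 0.04574) = 0.000123 M.
pOH = 3.91, so pH = 14.00 - 3.91 = 10.09.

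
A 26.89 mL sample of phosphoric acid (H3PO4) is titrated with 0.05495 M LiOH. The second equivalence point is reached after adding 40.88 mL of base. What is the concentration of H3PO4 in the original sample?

n(LiOH) = 0.05495 x 0.04088 = 0.002246 mol.
At the second equivalence point, 2 mol OH^- react per mol H3PO4, so n(H3PO4) = 0.002246 / 2 = 0.001123 mol.
[H3PO4] = 0.001123 / 0.02689 L = 0.0418 M.

0.0418 M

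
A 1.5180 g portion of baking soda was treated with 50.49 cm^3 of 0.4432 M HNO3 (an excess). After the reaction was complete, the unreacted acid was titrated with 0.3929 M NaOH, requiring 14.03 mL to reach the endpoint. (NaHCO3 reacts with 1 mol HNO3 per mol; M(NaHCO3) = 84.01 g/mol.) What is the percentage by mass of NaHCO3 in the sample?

93.3%

Total n(HNO3) added = 0.4432 x 0.05049 = 0.02238 mol.
n(NaOH) used = 0.3929 x 0.01403 = 0.005512 mol, which equals the excess n(HNO3).
So n(HNO3) consumed by the sample = 0.02238 - 0.005512 = 0.01686 mol.
n(NaHCO3) = 0.01686 / 1 = 0.01686 mol.
mass NaHCO3 = 0.01686 x 84.01 = 1.417 g, so %NaHCO3 = 1.417/1.5180 x 100 = 93.3%.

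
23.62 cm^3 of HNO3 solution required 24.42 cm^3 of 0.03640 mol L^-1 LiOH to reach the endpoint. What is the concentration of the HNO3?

0.0376 M

n(LiOH) delivered = 0.03640 x 0.02442 = 0.0008889 mol.
For a 1:1 reaction, n(HNO3) = 0.0008889 mol.
[HNO3] = 0.0008889 mol / 0.02362 L = 0.0376 M.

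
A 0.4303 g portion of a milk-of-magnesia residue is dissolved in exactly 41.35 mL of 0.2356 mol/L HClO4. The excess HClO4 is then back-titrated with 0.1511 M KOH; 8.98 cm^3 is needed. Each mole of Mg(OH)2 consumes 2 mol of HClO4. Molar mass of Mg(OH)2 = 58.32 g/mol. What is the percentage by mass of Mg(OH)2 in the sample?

56.8%

Total n(HClO4) added = 0.2356 x 0.04135 = 0.009742 mol.
n(KOH) used = 0.1511 x 0.008980 = 0.001357 mol, which equals the excess n(HClO4).
So n(HClO4) consumed by the sample = 0.009742 - 0.001357 = 0.008385 mol.
n(Mg(OH)2) = 0.008385 / 2 = 0.004193 mol.
mass Mg(OH)2 = 0.004193 x 58.32 = 0.2445 g, so %Mg(OH)2 = 0.2445/0.4303 x 100 = 56.8%.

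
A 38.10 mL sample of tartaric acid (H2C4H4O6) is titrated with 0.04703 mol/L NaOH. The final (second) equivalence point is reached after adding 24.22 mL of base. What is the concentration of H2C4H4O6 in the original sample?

0.0149 M

n(NaOH) = 0.04703 x 0.02422 = 0.001139 mol.
At the final (second) equivalence point, 2 mol OH^- react per mol H2C4H4O6, so n(H2C4H4O6) = 0.001139 / 2 = 0.0005695 mol.
[H2C4H4O6] = 0.0005695 / 0.03810 L = 0.0149 M.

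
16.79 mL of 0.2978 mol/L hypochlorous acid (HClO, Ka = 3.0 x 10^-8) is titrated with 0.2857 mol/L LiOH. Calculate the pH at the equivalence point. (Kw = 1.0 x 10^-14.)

n(HClO) = 0.2978 x 0.01679 = 0.005000 mol; V(LiOH) at equivalence = 0.005000/0.2857 = 0.01750 L.
At equivalence all the acid is converted to ClO-; total volume = 0.01679 + 0.01750 = 0.03429 L, so [ClO-] = 0.005000/0.03429 = 0.1458 M.
Kb = Kw/Ka = 1.0e-14 / 3.0 x 10^-8 = 3.33e-7.
[OH^-] = sqrt(Kb x [ClO-]) = sqrt(3.33e-7 x 0.1458) = 0.000220 M.
pOH = 3.66, so pH = 14.00 - 3.66 = 10.34.

10.34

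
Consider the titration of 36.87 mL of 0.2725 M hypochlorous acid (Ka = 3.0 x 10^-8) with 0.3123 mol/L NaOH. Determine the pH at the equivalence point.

10.34

n(HClO) = 0.2725 x 0.03687 = 0.01005 mol; V(NaOH) at equivalence = 0.01005/0.3123 = 0.03217 L.
At equivalence all the acid is converted to ClO-; total volume = 0.03687 + 0.03217 = 0.06904 L, so [ClO-] = 0.01005/0.06904 = 0.1455 M.
Kb = Kw/Ka = 1.0e-14 / 3.0 x 10^-8 = 3.33e-7.
[OH^-] = sqrt(Kb x [ClO-]) = sqrt(3.33e-7 x 0.1455) = 0.000220 M.
pOH = 3.66, so pH = 14.00 - 3.66 = 10.34.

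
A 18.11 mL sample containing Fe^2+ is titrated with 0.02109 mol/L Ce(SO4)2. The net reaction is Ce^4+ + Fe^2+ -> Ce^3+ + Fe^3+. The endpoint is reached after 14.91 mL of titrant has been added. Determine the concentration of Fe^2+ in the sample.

0.0174 M

n(Ce(SO4)2) = 0.02109 x 0.01491 = 0.0003145 mol.
From the balanced equation, 1 mol Ce(SO4)2 reacts with 1 mol Fe^2+, so n(Fe^2+) = 0.0003145 x 1/1 = 0.0003145 mol.
[Fe^2+] = 0.0003145 / 0.01811 L = 0.0174 M.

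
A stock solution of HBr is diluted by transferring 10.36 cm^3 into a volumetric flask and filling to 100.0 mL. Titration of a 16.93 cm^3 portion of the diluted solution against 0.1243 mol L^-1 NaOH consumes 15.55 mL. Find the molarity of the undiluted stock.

1.10 M

n(NaOH) = 0.1243 x 0.01555 = 0.001933 mol.
n(HBr) in the aliquot = 0.001933 mol.
[diluted HBr] = 0.001933 / 0.01693 = 0.1142 M.
Dilution factor = 100.0/10.36 = 9.653, so [stock] = 0.1142 x 9.653 = 1.10 M.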